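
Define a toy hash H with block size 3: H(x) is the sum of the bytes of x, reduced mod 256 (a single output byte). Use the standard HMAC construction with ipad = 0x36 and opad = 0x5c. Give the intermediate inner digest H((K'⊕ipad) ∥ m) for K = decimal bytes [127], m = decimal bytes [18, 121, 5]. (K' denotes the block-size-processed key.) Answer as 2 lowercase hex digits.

45

Key decimal bytes [127] = 7f is 1 byte ≤ B = 3; zero-pad to 3 bytes: K' = 7f 00 00.
K' ⊕ ipad = 49 36 36.
Inner input = 49 36 36 ∥ 12 79 05.
Inner hash: sum = 73+54+54+18+121+5 = 325; mod 256 = 69 → 45.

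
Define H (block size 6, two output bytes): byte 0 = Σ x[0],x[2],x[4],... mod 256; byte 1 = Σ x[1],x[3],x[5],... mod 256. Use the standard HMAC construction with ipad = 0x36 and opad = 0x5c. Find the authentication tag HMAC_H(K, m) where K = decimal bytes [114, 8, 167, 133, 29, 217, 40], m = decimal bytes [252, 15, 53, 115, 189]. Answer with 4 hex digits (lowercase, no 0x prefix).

7c30

Key decimal bytes [114, 8, 167, 133, 29, 217, 40] = 72 08 a7 85 1d d9 28 is 7 bytes > B = 6, so hash it first: H(key) = 5e 66, then zero-pad to 6 bytes: K' = 5e 66 00 00 00 00.
K' ⊕ ipad = 68 50 36 36 36 36.  K' ⊕ opad = 02 3a 5c 5c 5c 5c.
Inner input = (K'⊕ipad) ∥ m = 68 50 36 36 36 36 ∥ fc 0f 35 73 bd.
Inner hash: even-index sum = 706 mod 256 = 194; odd-index sum = 318 mod 256 = 62 → c2 3e.
Outer input = (K'⊕opad) ∥ inner = 02 3a 5c 5c 5c 5c ∥ c2 3e.
Outer hash (tag): even-index sum = 380 mod 256 = 124; odd-index sum = 304 mod 256 = 48 → 7c 30.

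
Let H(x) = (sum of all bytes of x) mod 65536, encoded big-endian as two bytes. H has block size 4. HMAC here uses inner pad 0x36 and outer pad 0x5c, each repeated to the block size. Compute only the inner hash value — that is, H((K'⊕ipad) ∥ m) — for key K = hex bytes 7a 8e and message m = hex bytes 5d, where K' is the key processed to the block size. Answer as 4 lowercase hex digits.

Key hex bytes 7a 8e is 2 bytes ≤ B = 4; zero-pad to 4 bytes: K' = 7a 8e 00 00.
K' ⊕ ipad = 4c b8 36 36.
Inner input = 4c b8 36 36 ∥ 5d.
Inner hash: sum = 76+184+54+54+93 = 461 → 01 cd.

01cd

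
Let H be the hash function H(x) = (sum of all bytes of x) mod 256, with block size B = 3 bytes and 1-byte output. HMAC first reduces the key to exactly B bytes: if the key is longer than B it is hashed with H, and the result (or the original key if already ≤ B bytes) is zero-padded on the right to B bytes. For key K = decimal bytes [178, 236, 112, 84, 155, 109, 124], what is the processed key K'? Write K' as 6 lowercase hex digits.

e60000

|K| = 7 > B = 3, so first hash the key.
H(K): sum = 178+236+112+84+155+109+124 = 998; mod 256 = 230 → e6.
Zero-pad H(K) = e6 to 3 bytes: K' = e6 00 00.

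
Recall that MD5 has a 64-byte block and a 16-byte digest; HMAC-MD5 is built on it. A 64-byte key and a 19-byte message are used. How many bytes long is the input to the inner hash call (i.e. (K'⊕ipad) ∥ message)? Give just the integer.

Key is 64 ≤ 64 bytes, zero-padded: |K'| = 64.
Inner input = (K'⊕ipad) ∥ m → 64 + 19 = 83 bytes.

83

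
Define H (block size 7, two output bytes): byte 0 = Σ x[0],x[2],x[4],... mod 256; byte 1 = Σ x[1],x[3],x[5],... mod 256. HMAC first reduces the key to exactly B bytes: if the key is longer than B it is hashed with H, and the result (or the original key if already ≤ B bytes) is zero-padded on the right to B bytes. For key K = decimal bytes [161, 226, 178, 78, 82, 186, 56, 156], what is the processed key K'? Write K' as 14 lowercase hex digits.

dd860000000000

|K| = 8 > B = 7, so first hash the key.
H(K): even-index sum = 477 mod 256 = 221; odd-index sum = 646 mod 256 = 134 → dd 86.
Zero-pad H(K) = dd 86 to 7 bytes: K' = dd 86 00 00 00 00 00.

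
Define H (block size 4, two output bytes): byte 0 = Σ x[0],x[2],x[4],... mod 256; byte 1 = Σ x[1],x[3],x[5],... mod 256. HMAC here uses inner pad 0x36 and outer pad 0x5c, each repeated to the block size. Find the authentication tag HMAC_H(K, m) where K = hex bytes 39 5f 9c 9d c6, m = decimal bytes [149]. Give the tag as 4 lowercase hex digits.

Key hex bytes 39 5f 9c 9d c6 is 5 bytes > B = 4, so hash it first: H(key) = 9b fc, then zero-pad to 4 bytes: K' = 9b fc 00 00.
K' ⊕ ipad = ad ca 36 36.  K' ⊕ opad = c7 a0 5c 5c.
Inner input = (K'⊕ipad) ∥ m = ad ca 36 36 ∥ 95.
Inner hash: even-index sum = 376 mod 256 = 120; odd-index sum = 256 mod 256 = 0 → 78 00.
Outer input = (K'⊕opad) ∥ inner = c7 a0 5c 5c ∥ 78 00.
Outer hash (tag): even-index sum = 411 mod 256 = 155; odd-index sum = 252 mod 256 = 252 → 9b fc.

9bfc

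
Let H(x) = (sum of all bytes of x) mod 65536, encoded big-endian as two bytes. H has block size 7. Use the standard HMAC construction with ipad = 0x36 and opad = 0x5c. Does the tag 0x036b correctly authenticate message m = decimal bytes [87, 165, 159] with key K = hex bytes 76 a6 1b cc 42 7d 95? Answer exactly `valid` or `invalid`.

invalid

Key hex bytes 76 a6 1b cc 42 7d 95 is exactly B = 7 bytes: K' = 76 a6 1b cc 42 7d 95.
K' ⊕ ipad = 40 90 2d fa 74 4b a3; K' ⊕ opad = 2a fa 47 90 1e 21 c9.
Inner hash: sum = 64+144+45+250+116+75+163+87+165+159 = 1268 → 04 f4.
Outer hash (recomputed tag): sum = 42+250+71+144+30+33+201+4+244 = 1019 → 03 fb.
Recomputed tag = 03fb; claimed = 036b → mismatch.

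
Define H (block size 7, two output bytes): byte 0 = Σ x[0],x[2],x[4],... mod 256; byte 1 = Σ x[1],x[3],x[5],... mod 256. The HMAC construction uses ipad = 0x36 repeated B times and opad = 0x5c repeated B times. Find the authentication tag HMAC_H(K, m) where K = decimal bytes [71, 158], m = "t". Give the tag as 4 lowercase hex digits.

Key decimal bytes [71, 158] = 47 9e is 2 bytes ≤ B = 7; zero-pad to 7 bytes: K' = 47 9e 00 00 00 00 00.
K' ⊕ ipad = 71 a8 36 36 36 36 36.  K' ⊕ opad = 1b c2 5c 5c 5c 5c 5c.
Inner input = (K'⊕ipad) ∥ m = 71 a8 36 36 36 36 36 ∥ 74.
Inner hash: even-index sum = 275 mod 256 = 19; odd-index sum = 392 mod 256 = 136 → 13 88.
Outer input = (K'⊕opad) ∥ inner = 1b c2 5c 5c 5c 5c 5c ∥ 13 88.
Outer hash (tag): even-index sum = 439 mod 256 = 183; odd-index sum = 397 mod 256 = 141 → b7 8d.

b78d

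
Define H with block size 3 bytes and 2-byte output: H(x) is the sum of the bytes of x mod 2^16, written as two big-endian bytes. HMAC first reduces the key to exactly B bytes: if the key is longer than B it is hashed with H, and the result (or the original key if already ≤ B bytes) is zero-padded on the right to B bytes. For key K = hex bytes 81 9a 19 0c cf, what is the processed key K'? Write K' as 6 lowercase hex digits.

020f00

|K| = 5 > B = 3, so first hash the key.
H(K): sum = 129+154+25+12+207 = 527 → 02 0f.
Zero-pad H(K) = 02 0f to 3 bytes: K' = 02 0f 00.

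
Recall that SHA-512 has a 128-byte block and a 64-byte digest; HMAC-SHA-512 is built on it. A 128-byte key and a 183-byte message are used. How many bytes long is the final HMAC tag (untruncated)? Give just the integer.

The tag is one SHA-512 digest: 64 bytes.

64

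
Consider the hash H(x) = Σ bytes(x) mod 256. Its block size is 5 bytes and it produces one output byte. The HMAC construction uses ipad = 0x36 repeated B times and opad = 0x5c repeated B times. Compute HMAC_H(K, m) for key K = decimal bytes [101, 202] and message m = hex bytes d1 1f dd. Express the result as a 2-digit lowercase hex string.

a1

Key decimal bytes [101, 202] = 65 ca is 2 bytes ≤ B = 5; zero-pad to 5 bytes: K' = 65 ca 00 00 00.
K' ⊕ ipad = 53 fc 36 36 36.  K' ⊕ opad = 39 96 5c 5c 5c.
Inner input = (K'⊕ipad) ∥ m = 53 fc 36 36 36 ∥ d1 1f dd.
Inner hash: sum = 83+252+54+54+54+209+31+221 = 958; mod 256 = 190 → be.
Outer input = (K'⊕opad) ∥ inner = 39 96 5c 5c 5c ∥ be.
Outer hash (tag): sum = 57+150+92+92+92+190 = 673; mod 256 = 161 → a1.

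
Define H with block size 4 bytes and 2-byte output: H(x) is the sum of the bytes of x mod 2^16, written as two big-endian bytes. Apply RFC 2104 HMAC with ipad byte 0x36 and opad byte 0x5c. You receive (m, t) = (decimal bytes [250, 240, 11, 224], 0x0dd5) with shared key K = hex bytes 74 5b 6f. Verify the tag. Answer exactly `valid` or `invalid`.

Key hex bytes 74 5b 6f is 3 bytes ≤ B = 4; zero-pad to 4 bytes: K' = 74 5b 6f 00.
K' ⊕ ipad = 42 6d 59 36; K' ⊕ opad = 28 07 33 5c.
Inner hash: sum = 66+109+89+54+250+240+11+224 = 1043 → 04 13.
Outer hash (recomputed tag): sum = 40+7+51+92+4+19 = 213 → 00 d5.
Recomputed tag = 00d5; claimed = 0dd5 → mismatch.

invalid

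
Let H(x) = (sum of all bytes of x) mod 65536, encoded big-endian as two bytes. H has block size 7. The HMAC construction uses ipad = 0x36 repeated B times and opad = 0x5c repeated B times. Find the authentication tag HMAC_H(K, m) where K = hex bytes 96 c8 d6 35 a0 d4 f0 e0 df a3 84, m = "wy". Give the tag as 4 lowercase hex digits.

Key hex bytes 96 c8 d6 35 a0 d4 f0 e0 df a3 84 is 11 bytes > B = 7, so hash it first: H(key) = 07 b3, then zero-pad to 7 bytes: K' = 07 b3 00 00 00 00 00.
K' ⊕ ipad = 31 85 36 36 36 36 36.  K' ⊕ opad = 5b ef 5c 5c 5c 5c 5c.
Inner input = (K'⊕ipad) ∥ m = 31 85 36 36 36 36 36 ∥ 77 79.
Inner hash: sum = 49+133+54+54+54+54+54+119+121 = 692 → 02 b4.
Outer input = (K'⊕opad) ∥ inner = 5b ef 5c 5c 5c 5c 5c ∥ 02 b4.
Outer hash (tag): sum = 91+239+92+92+92+92+92+2+180 = 972 → 03 cc.

03cc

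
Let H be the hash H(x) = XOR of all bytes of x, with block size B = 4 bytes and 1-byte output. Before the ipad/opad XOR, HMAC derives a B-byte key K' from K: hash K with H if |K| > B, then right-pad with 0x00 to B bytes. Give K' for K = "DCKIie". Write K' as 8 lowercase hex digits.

|K| = 6 > B = 4, so first hash the key.
H(K): XOR 44⊕43⊕4b⊕49⊕69⊕65 = 09.
Zero-pad H(K) = 09 to 4 bytes: K' = 09 00 00 00.

09000000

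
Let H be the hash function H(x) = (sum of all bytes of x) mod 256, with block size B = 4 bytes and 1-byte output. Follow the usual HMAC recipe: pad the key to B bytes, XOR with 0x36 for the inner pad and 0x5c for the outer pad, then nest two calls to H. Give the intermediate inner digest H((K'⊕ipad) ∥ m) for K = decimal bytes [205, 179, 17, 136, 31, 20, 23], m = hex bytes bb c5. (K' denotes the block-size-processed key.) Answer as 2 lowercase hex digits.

77

Key decimal bytes [205, 179, 17, 136, 31, 20, 23] = cd b3 11 88 1f 14 17 is 7 bytes > B = 4, so hash it first: H(key) = 63, then zero-pad to 4 bytes: K' = 63 00 00 00.
K' ⊕ ipad = 55 36 36 36.
Inner input = 55 36 36 36 ∥ bb c5.
Inner hash: sum = 85+54+54+54+187+197 = 631; mod 256 = 119 → 77.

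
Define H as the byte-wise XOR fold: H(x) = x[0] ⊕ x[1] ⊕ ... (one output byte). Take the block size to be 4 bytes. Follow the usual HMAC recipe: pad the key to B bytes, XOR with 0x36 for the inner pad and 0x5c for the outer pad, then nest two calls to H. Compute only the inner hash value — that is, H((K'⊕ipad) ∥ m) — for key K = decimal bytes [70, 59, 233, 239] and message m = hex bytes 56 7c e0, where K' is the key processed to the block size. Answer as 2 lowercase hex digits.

Key decimal bytes [70, 59, 233, 239] = 46 3b e9 ef is exactly B = 4 bytes: K' = 46 3b e9 ef.
K' ⊕ ipad = 70 0d df d9.
Inner input = 70 0d df d9 ∥ 56 7c e0.
Inner hash: XOR 70⊕0d⊕df⊕d9⊕56⊕7c⊕e0 = b1.

b1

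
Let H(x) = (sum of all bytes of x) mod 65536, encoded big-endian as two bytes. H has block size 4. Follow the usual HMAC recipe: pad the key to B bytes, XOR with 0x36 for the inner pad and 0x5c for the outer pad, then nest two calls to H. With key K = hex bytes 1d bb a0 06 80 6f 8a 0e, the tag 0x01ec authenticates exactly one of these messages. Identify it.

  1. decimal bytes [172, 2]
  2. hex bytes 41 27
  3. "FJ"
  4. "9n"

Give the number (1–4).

4

Key hex bytes 1d bb a0 06 80 6f 8a 0e is 8 bytes > B = 4, so hash it first: H(key) = 03 05, then zero-pad to 4 bytes: K' = 03 05 00 00.
K' ⊕ ipad = 35 33 36 36; K' ⊕ opad = 5f 59 5c 5c.
m1: inner = H(35 33 36 36 ac 02) = 01 82; tag = H(5f 59 5c 5c 01 82) = 01f3
m2: inner = H(35 33 36 36 41 27) = 01 3c; tag = H(5f 59 5c 5c 01 3c) = 01ad
m3: inner = H(35 33 36 36 46 4a) = 01 64; tag = H(5f 59 5c 5c 01 64) = 01d5
m4: inner = H(35 33 36 36 39 6e) = 01 7b; tag = H(5f 59 5c 5c 01 7b) = 01ec ← matches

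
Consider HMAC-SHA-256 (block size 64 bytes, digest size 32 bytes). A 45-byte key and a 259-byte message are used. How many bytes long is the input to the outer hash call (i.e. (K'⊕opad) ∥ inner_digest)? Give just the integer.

Key is 45 ≤ 64 bytes, zero-padded: |K'| = 64.
Outer input = (K'⊕opad) ∥ H(inner) → 64 + 32 = 96 bytes.

96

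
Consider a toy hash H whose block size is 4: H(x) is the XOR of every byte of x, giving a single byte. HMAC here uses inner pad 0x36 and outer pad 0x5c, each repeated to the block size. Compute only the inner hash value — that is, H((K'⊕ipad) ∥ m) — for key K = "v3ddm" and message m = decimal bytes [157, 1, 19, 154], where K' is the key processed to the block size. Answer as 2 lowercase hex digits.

3d

Key "v3ddm" = 76 33 64 64 6d is 5 bytes > B = 4, so hash it first: H(key) = 28, then zero-pad to 4 bytes: K' = 28 00 00 00.
K' ⊕ ipad = 1e 36 36 36.
Inner input = 1e 36 36 36 ∥ 9d 01 13 9a.
Inner hash: XOR 1e⊕36⊕36⊕36⊕9d⊕01⊕13⊕9a = 3d.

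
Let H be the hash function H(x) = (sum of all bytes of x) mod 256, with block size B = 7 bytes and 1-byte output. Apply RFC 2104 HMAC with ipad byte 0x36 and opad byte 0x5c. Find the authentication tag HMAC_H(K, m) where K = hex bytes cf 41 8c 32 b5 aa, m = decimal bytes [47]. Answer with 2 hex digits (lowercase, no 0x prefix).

Key hex bytes cf 41 8c 32 b5 aa is 6 bytes ≤ B = 7; zero-pad to 7 bytes: K' = cf 41 8c 32 b5 aa 00.
K' ⊕ ipad = f9 77 ba 04 83 9c 36.  K' ⊕ opad = 93 1d d0 6e e9 f6 5c.
Inner input = (K'⊕ipad) ∥ m = f9 77 ba 04 83 9c 36 ∥ 2f.
Inner hash: sum = 249+119+186+4+131+156+54+47 = 946; mod 256 = 178 → b2.
Outer input = (K'⊕opad) ∥ inner = 93 1d d0 6e e9 f6 5c ∥ b2.
Outer hash (tag): sum = 147+29+208+110+233+246+92+178 = 1243; mod 256 = 219 → db.

db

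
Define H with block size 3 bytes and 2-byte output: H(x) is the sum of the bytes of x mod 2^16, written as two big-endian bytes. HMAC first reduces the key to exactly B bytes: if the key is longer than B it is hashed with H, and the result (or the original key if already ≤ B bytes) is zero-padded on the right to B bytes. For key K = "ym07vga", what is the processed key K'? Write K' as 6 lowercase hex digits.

028b00

|K| = 7 > B = 3, so first hash the key.
H(K): sum = 121+109+48+55+118+103+97 = 651 → 02 8b.
Zero-pad H(K) = 02 8b to 3 bytes: K' = 02 8b 00.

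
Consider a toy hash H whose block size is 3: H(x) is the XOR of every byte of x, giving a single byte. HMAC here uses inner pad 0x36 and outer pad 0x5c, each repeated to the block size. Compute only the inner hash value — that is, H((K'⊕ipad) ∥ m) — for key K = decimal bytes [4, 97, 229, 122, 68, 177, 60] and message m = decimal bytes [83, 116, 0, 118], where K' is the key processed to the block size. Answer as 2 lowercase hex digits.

54

Key decimal bytes [4, 97, 229, 122, 68, 177, 60] = 04 61 e5 7a 44 b1 3c is 7 bytes > B = 3, so hash it first: H(key) = 33, then zero-pad to 3 bytes: K' = 33 00 00.
K' ⊕ ipad = 05 36 36.
Inner input = 05 36 36 ∥ 53 74 00 76.
Inner hash: XOR 05⊕36⊕36⊕53⊕74⊕00⊕76 = 54.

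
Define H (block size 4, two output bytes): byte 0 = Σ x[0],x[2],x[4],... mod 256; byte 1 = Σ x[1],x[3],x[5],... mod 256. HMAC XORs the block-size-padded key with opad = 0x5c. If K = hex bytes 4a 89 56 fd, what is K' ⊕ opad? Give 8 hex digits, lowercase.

Key hex bytes 4a 89 56 fd is exactly B = 4 bytes: K' = 4a 89 56 fd.
XOR each byte with 0x5c: 4a⊕5c=16, 89⊕5c=d5, 56⊕5c=0a, fd⊕5c=a1.

16d50aa1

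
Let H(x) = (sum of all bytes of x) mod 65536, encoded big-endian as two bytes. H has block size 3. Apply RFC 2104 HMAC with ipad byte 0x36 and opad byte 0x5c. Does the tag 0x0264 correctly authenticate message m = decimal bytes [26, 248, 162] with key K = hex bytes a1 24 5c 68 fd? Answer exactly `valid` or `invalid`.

valid

Key hex bytes a1 24 5c 68 fd is 5 bytes > B = 3, so hash it first: H(key) = 02 86, then zero-pad to 3 bytes: K' = 02 86 00.
K' ⊕ ipad = 34 b0 36; K' ⊕ opad = 5e da 5c.
Inner hash: sum = 52+176+54+26+248+162 = 718 → 02 ce.
Outer hash (recomputed tag): sum = 94+218+92+2+206 = 612 → 02 64.
Recomputed tag = 0264; claimed = 0264 → match.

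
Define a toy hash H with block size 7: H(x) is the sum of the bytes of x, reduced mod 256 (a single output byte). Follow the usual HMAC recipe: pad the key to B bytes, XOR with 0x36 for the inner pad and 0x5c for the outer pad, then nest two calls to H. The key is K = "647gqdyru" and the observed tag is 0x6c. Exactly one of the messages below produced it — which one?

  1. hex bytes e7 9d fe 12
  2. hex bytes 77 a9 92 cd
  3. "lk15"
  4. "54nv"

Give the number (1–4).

Key "647gqdyru" = 36 34 37 67 71 64 79 72 75 is 9 bytes > B = 7, so hash it first: H(key) = 3d, then zero-pad to 7 bytes: K' = 3d 00 00 00 00 00 00.
K' ⊕ ipad = 0b 36 36 36 36 36 36; K' ⊕ opad = 61 5c 5c 5c 5c 5c 5c.
m1: inner = H(0b 36 36 36 36 36 36 e7 9d fe 12) = e3; tag = H(61 5c 5c 5c 5c 5c 5c e3) = 6c ← matches
m2: inner = H(0b 36 36 36 36 36 36 77 a9 92 cd) = ce; tag = H(61 5c 5c 5c 5c 5c 5c ce) = 57
m3: inner = H(0b 36 36 36 36 36 36 6c 6b 31 35) = 8c; tag = H(61 5c 5c 5c 5c 5c 5c 8c) = 15
m4: inner = H(0b 36 36 36 36 36 36 35 34 6e 76) = 9c; tag = H(61 5c 5c 5c 5c 5c 5c 9c) = 25

1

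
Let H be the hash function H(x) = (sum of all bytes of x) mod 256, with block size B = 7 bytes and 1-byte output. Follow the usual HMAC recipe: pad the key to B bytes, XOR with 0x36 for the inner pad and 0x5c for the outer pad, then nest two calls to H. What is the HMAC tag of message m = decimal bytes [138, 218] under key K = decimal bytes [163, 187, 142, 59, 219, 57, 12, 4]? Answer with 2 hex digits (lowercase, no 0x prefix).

Key decimal bytes [163, 187, 142, 59, 219, 57, 12, 4] = a3 bb 8e 3b db 39 0c 04 is 8 bytes > B = 7, so hash it first: H(key) = 4b, then zero-pad to 7 bytes: K' = 4b 00 00 00 00 00 00.
K' ⊕ ipad = 7d 36 36 36 36 36 36.  K' ⊕ opad = 17 5c 5c 5c 5c 5c 5c.
Inner input = (K'⊕ipad) ∥ m = 7d 36 36 36 36 36 36 ∥ 8a da.
Inner hash: sum = 125+54+54+54+54+54+54+138+218 = 805; mod 256 = 37 → 25.
Outer input = (K'⊕opad) ∥ inner = 17 5c 5c 5c 5c 5c 5c ∥ 25.
Outer hash (tag): sum = 23+92+92+92+92+92+92+37 = 612; mod 256 = 100 → 64.

64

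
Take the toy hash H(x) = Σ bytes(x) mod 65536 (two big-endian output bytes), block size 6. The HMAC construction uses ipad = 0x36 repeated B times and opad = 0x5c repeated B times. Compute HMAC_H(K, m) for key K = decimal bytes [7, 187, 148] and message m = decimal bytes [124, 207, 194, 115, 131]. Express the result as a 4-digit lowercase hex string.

0328

Key decimal bytes [7, 187, 148] = 07 bb 94 is 3 bytes ≤ B = 6; zero-pad to 6 bytes: K' = 07 bb 94 00 00 00.
K' ⊕ ipad = 31 8d a2 36 36 36.  K' ⊕ opad = 5b e7 c8 5c 5c 5c.
Inner input = (K'⊕ipad) ∥ m = 31 8d a2 36 36 36 ∥ 7c cf c2 73 83.
Inner hash: sum = 49+141+162+54+54+54+124+207+194+115+131 = 1285 → 05 05.
Outer input = (K'⊕opad) ∥ inner = 5b e7 c8 5c 5c 5c ∥ 05 05.
Outer hash (tag): sum = 91+231+200+92+92+92+5+5 = 808 → 03 28.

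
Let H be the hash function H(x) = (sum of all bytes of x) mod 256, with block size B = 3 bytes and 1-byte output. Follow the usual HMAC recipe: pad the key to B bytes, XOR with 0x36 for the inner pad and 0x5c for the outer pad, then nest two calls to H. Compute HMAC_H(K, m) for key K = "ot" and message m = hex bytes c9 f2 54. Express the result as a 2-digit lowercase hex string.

Key "ot" = 6f 74 is 2 bytes ≤ B = 3; zero-pad to 3 bytes: K' = 6f 74 00.
K' ⊕ ipad = 59 42 36.  K' ⊕ opad = 33 28 5c.
Inner input = (K'⊕ipad) ∥ m = 59 42 36 ∥ c9 f2 54.
Inner hash: sum = 89+66+54+201+242+84 = 736; mod 256 = 224 → e0.
Outer input = (K'⊕opad) ∥ inner = 33 28 5c ∥ e0.
Outer hash (tag): sum = 51+40+92+224 = 407; mod 256 = 151 → 97.

97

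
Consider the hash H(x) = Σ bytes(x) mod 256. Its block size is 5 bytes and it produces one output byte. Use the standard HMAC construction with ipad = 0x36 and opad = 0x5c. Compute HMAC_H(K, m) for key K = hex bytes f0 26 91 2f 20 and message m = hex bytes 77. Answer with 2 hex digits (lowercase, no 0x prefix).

Key hex bytes f0 26 91 2f 20 is exactly B = 5 bytes: K' = f0 26 91 2f 20.
K' ⊕ ipad = c6 10 a7 19 16.  K' ⊕ opad = ac 7a cd 73 7c.
Inner input = (K'⊕ipad) ∥ m = c6 10 a7 19 16 ∥ 77.
Inner hash: sum = 198+16+167+25+22+119 = 547; mod 256 = 35 → 23.
Outer input = (K'⊕opad) ∥ inner = ac 7a cd 73 7c ∥ 23.
Outer hash (tag): sum = 172+122+205+115+124+35 = 773; mod 256 = 5 → 05.

05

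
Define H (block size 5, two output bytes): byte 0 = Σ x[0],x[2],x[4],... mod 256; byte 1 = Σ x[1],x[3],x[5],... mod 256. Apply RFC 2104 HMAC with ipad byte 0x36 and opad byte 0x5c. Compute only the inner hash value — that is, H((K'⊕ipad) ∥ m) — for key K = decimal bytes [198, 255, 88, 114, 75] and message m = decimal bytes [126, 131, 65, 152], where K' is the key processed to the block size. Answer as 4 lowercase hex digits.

Key decimal bytes [198, 255, 88, 114, 75] = c6 ff 58 72 4b is exactly B = 5 bytes: K' = c6 ff 58 72 4b.
K' ⊕ ipad = f0 c9 6e 44 7d.
Inner input = f0 c9 6e 44 7d ∥ 7e 83 41 98.
Inner hash: even-index sum = 758 mod 256 = 246; odd-index sum = 460 mod 256 = 204 → f6 cc.

f6cc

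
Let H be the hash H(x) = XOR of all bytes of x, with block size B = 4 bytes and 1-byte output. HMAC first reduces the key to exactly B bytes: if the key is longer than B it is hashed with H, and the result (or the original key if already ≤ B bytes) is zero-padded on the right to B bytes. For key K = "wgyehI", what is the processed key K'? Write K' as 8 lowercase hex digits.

|K| = 6 > B = 4, so first hash the key.
H(K): XOR 77⊕67⊕79⊕65⊕68⊕49 = 2d.
Zero-pad H(K) = 2d to 4 bytes: K' = 2d 00 00 00.

2d000000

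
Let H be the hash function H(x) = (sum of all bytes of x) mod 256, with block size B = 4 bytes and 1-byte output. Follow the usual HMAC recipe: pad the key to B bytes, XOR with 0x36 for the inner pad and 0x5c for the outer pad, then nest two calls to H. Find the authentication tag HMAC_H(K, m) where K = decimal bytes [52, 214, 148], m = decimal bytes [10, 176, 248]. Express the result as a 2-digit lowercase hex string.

Key decimal bytes [52, 214, 148] = 34 d6 94 is 3 bytes ≤ B = 4; zero-pad to 4 bytes: K' = 34 d6 94 00.
K' ⊕ ipad = 02 e0 a2 36.  K' ⊕ opad = 68 8a c8 5c.
Inner input = (K'⊕ipad) ∥ m = 02 e0 a2 36 ∥ 0a b0 f8.
Inner hash: sum = 2+224+162+54+10+176+248 = 876; mod 256 = 108 → 6c.
Outer input = (K'⊕opad) ∥ inner = 68 8a c8 5c ∥ 6c.
Outer hash (tag): sum = 104+138+200+92+108 = 642; mod 256 = 130 → 82.

82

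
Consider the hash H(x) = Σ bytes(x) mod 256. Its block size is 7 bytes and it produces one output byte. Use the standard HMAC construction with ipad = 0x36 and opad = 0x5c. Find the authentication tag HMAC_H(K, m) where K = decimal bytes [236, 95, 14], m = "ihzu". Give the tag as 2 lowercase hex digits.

88

Key decimal bytes [236, 95, 14] = ec 5f 0e is 3 bytes ≤ B = 7; zero-pad to 7 bytes: K' = ec 5f 0e 00 00 00 00.
K' ⊕ ipad = da 69 38 36 36 36 36.  K' ⊕ opad = b0 03 52 5c 5c 5c 5c.
Inner input = (K'⊕ipad) ∥ m = da 69 38 36 36 36 36 ∥ 69 68 7a 75.
Inner hash: sum = 218+105+56+54+54+54+54+105+104+122+117 = 1043; mod 256 = 19 → 13.
Outer input = (K'⊕opad) ∥ inner = b0 03 52 5c 5c 5c 5c ∥ 13.
Outer hash (tag): sum = 176+3+82+92+92+92+92+19 = 648; mod 256 = 136 → 88.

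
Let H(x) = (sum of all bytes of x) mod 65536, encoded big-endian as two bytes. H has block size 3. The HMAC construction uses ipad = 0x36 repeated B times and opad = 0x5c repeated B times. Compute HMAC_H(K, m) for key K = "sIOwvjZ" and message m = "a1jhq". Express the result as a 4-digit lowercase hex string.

0265

Key "sIOwvjZ" = 73 49 4f 77 76 6a 5a is 7 bytes > B = 3, so hash it first: H(key) = 02 bc, then zero-pad to 3 bytes: K' = 02 bc 00.
K' ⊕ ipad = 34 8a 36.  K' ⊕ opad = 5e e0 5c.
Inner input = (K'⊕ipad) ∥ m = 34 8a 36 ∥ 61 31 6a 68 71.
Inner hash: sum = 52+138+54+97+49+106+104+113 = 713 → 02 c9.
Outer input = (K'⊕opad) ∥ inner = 5e e0 5c ∥ 02 c9.
Outer hash (tag): sum = 94+224+92+2+201 = 613 → 02 65.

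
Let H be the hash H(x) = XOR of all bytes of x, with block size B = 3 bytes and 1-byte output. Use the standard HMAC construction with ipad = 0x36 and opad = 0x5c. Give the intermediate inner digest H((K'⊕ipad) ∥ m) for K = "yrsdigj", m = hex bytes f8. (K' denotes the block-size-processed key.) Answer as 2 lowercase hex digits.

Key "yrsdigj" = 79 72 73 64 69 67 6a is 7 bytes > B = 3, so hash it first: H(key) = 78, then zero-pad to 3 bytes: K' = 78 00 00.
K' ⊕ ipad = 4e 36 36.
Inner input = 4e 36 36 ∥ f8.
Inner hash: XOR 4e⊕36⊕36⊕f8 = b6.

b6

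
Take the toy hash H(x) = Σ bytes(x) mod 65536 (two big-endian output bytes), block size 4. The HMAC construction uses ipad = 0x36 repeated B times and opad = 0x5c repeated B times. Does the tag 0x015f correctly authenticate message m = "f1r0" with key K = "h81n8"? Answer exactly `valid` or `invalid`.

valid

Key "h81n8" = 68 38 31 6e 38 is 5 bytes > B = 4, so hash it first: H(key) = 01 77, then zero-pad to 4 bytes: K' = 01 77 00 00.
K' ⊕ ipad = 37 41 36 36; K' ⊕ opad = 5d 2b 5c 5c.
Inner hash: sum = 55+65+54+54+102+49+114+48 = 541 → 02 1d.
Outer hash (recomputed tag): sum = 93+43+92+92+2+29 = 351 → 01 5f.
Recomputed tag = 015f; claimed = 015f → match.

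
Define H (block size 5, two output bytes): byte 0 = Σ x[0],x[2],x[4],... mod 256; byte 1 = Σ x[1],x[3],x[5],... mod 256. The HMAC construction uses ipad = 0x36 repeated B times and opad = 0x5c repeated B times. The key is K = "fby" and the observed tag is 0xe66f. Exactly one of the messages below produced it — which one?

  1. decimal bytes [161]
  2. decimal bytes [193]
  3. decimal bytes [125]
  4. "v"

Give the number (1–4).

Key "fby" = 66 62 79 is 3 bytes ≤ B = 5; zero-pad to 5 bytes: K' = 66 62 79 00 00.
K' ⊕ ipad = 50 54 4f 36 36; K' ⊕ opad = 3a 3e 25 5c 5c.
m1: inner = H(50 54 4f 36 36 a1) = d5 2b; tag = H(3a 3e 25 5c 5c d5 2b) = e66f ← matches
m2: inner = H(50 54 4f 36 36 c1) = d5 4b; tag = H(3a 3e 25 5c 5c d5 4b) = 066f
m3: inner = H(50 54 4f 36 36 7d) = d5 07; tag = H(3a 3e 25 5c 5c d5 07) = c26f
m4: inner = H(50 54 4f 36 36 76) = d5 00; tag = H(3a 3e 25 5c 5c d5 00) = bb6f

1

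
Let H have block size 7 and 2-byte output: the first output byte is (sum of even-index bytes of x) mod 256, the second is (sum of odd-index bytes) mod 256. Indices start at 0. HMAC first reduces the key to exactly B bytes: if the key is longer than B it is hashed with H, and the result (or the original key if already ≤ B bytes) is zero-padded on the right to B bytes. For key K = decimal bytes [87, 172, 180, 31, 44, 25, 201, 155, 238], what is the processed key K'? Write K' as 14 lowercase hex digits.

ee7f0000000000

|K| = 9 > B = 7, so first hash the key.
H(K): even-index sum = 750 mod 256 = 238; odd-index sum = 383 mod 256 = 127 → ee 7f.
Zero-pad H(K) = ee 7f to 7 bytes: K' = ee 7f 00 00 00 00 00.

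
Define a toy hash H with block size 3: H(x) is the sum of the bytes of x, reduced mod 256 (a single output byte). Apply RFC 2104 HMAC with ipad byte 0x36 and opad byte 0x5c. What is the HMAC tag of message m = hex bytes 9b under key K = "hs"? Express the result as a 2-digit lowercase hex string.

Key "hs" = 68 73 is 2 bytes ≤ B = 3; zero-pad to 3 bytes: K' = 68 73 00.
K' ⊕ ipad = 5e 45 36.  K' ⊕ opad = 34 2f 5c.
Inner input = (K'⊕ipad) ∥ m = 5e 45 36 ∥ 9b.
Inner hash: sum = 94+69+54+155 = 372; mod 256 = 116 → 74.
Outer input = (K'⊕opad) ∥ inner = 34 2f 5c ∥ 74.
Outer hash (tag): sum = 52+47+92+116 = 307; mod 256 = 51 → 33.

33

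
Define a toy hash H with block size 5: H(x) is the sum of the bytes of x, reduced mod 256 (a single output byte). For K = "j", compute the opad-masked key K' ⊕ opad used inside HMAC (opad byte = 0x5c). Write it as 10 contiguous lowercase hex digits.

365c5c5c5c

Key "j" = 6a is 1 byte ≤ B = 5; zero-pad to 5 bytes: K' = 6a 00 00 00 00.
XOR each byte with 0x5c: 6a⊕5c=36, 00⊕5c=5c, 00⊕5c=5c, 00⊕5c=5c, 00⊕5c=5c.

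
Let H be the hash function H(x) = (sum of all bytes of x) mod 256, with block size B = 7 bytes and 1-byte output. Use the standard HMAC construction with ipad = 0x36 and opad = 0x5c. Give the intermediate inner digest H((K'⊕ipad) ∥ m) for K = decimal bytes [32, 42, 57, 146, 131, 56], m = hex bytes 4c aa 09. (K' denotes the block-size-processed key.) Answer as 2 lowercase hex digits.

dd

Key decimal bytes [32, 42, 57, 146, 131, 56] = 20 2a 39 92 83 38 is 6 bytes ≤ B = 7; zero-pad to 7 bytes: K' = 20 2a 39 92 83 38 00.
K' ⊕ ipad = 16 1c 0f a4 b5 0e 36.
Inner input = 16 1c 0f a4 b5 0e 36 ∥ 4c aa 09.
Inner hash: sum = 22+28+15+164+181+14+54+76+170+9 = 733; mod 256 = 221 → dd.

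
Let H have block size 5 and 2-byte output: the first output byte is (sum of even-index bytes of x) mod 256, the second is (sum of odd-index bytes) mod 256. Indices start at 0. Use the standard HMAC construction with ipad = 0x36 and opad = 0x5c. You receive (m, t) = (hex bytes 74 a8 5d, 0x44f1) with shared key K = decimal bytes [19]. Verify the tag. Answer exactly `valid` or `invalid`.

valid

Key decimal bytes [19] = 13 is 1 byte ≤ B = 5; zero-pad to 5 bytes: K' = 13 00 00 00 00.
K' ⊕ ipad = 25 36 36 36 36; K' ⊕ opad = 4f 5c 5c 5c 5c.
Inner hash: even-index sum = 313 mod 256 = 57; odd-index sum = 317 mod 256 = 61 → 39 3d.
Outer hash (recomputed tag): even-index sum = 324 mod 256 = 68; odd-index sum = 241 mod 256 = 241 → 44 f1.
Recomputed tag = 44f1; claimed = 44f1 → match.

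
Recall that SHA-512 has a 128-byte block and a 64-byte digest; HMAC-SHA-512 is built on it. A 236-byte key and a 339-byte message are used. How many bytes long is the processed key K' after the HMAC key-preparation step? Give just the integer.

128

Key is 236 > 128 bytes, so it is hashed to 64 bytes then zero-padded to 128: |K'| = 128.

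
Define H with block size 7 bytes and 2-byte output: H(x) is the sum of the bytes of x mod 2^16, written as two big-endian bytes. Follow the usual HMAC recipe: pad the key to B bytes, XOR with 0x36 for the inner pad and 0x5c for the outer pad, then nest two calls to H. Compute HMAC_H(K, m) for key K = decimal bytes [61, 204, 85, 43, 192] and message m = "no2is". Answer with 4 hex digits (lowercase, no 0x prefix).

039b

Key decimal bytes [61, 204, 85, 43, 192] = 3d cc 55 2b c0 is 5 bytes ≤ B = 7; zero-pad to 7 bytes: K' = 3d cc 55 2b c0 00 00.
K' ⊕ ipad = 0b fa 63 1d f6 36 36.  K' ⊕ opad = 61 90 09 77 9c 5c 5c.
Inner input = (K'⊕ipad) ∥ m = 0b fa 63 1d f6 36 36 ∥ 6e 6f 32 69 73.
Inner hash: sum = 11+250+99+29+246+54+54+110+111+50+105+115 = 1234 → 04 d2.
Outer input = (K'⊕opad) ∥ inner = 61 90 09 77 9c 5c 5c ∥ 04 d2.
Outer hash (tag): sum = 97+144+9+119+156+92+92+4+210 = 923 → 03 9b.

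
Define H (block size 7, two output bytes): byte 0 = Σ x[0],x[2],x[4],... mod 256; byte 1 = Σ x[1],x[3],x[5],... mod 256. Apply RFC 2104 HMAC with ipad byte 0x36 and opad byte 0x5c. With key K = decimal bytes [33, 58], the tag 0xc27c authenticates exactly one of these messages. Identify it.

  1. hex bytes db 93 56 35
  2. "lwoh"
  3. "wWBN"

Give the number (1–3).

Key decimal bytes [33, 58] = 21 3a is 2 bytes ≤ B = 7; zero-pad to 7 bytes: K' = 21 3a 00 00 00 00 00.
K' ⊕ ipad = 17 0c 36 36 36 36 36; K' ⊕ opad = 7d 66 5c 5c 5c 5c 5c.
m1: inner = H(17 0c 36 36 36 36 36 db 93 56 35) = 81 a9; tag = H(7d 66 5c 5c 5c 5c 5c 81 a9) = 3a9f
m2: inner = H(17 0c 36 36 36 36 36 6c 77 6f 68) = 98 53; tag = H(7d 66 5c 5c 5c 5c 5c 98 53) = e4b6
m3: inner = H(17 0c 36 36 36 36 36 77 57 42 4e) = 5e 31; tag = H(7d 66 5c 5c 5c 5c 5c 5e 31) = c27c ← matches

3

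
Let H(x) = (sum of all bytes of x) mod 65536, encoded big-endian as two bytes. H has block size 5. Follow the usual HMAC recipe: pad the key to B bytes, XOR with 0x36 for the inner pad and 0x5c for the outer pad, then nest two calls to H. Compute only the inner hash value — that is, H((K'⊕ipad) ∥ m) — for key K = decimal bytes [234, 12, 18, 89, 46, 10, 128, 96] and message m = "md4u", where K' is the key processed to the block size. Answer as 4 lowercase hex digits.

Key decimal bytes [234, 12, 18, 89, 46, 10, 128, 96] = ea 0c 12 59 2e 0a 80 60 is 8 bytes > B = 5, so hash it first: H(key) = 02 79, then zero-pad to 5 bytes: K' = 02 79 00 00 00.
K' ⊕ ipad = 34 4f 36 36 36.
Inner input = 34 4f 36 36 36 ∥ 6d 64 34 75.
Inner hash: sum = 52+79+54+54+54+109+100+52+117 = 671 → 02 9f.

029f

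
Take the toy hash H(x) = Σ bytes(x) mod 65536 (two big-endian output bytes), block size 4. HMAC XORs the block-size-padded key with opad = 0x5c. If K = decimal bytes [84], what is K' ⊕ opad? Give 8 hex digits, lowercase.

Key decimal bytes [84] = 54 is 1 byte ≤ B = 4; zero-pad to 4 bytes: K' = 54 00 00 00.
XOR each byte with 0x5c: 54⊕5c=08, 00⊕5c=5c, 00⊕5c=5c, 00⊕5c=5c.

085c5c5c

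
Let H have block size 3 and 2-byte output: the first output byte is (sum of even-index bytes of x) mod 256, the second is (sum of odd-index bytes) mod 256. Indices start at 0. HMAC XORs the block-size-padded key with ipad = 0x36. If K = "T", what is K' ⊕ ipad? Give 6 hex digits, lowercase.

Key "T" = 54 is 1 byte ≤ B = 3; zero-pad to 3 bytes: K' = 54 00 00.
XOR each byte with 0x36: 54⊕36=62, 00⊕36=36, 00⊕36=36.

623636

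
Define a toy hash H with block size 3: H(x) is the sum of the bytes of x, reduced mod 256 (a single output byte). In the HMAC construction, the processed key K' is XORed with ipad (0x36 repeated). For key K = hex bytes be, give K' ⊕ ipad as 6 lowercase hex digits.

Key hex bytes be is 1 byte ≤ B = 3; zero-pad to 3 bytes: K' = be 00 00.
XOR each byte with 0x36: be⊕36=88, 00⊕36=36, 00⊕36=36.

883636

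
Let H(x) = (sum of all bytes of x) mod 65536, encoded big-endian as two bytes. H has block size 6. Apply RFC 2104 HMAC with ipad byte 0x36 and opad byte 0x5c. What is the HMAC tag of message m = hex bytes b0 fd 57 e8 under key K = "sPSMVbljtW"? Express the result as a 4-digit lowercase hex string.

0336

Key "sPSMVbljtW" = 73 50 53 4d 56 62 6c 6a 74 57 is 10 bytes > B = 6, so hash it first: H(key) = 03 bc, then zero-pad to 6 bytes: K' = 03 bc 00 00 00 00.
K' ⊕ ipad = 35 8a 36 36 36 36.  K' ⊕ opad = 5f e0 5c 5c 5c 5c.
Inner input = (K'⊕ipad) ∥ m = 35 8a 36 36 36 36 ∥ b0 fd 57 e8.
Inner hash: sum = 53+138+54+54+54+54+176+253+87+232 = 1155 → 04 83.
Outer input = (K'⊕opad) ∥ inner = 5f e0 5c 5c 5c 5c ∥ 04 83.
Outer hash (tag): sum = 95+224+92+92+92+92+4+131 = 822 → 03 36.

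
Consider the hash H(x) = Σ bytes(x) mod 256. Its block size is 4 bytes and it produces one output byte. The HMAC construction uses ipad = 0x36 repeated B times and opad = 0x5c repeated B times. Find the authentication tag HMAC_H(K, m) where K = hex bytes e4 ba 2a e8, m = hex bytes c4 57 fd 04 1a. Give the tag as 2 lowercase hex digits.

56

Key hex bytes e4 ba 2a e8 is exactly B = 4 bytes: K' = e4 ba 2a e8.
K' ⊕ ipad = d2 8c 1c de.  K' ⊕ opad = b8 e6 76 b4.
Inner input = (K'⊕ipad) ∥ m = d2 8c 1c de ∥ c4 57 fd 04 1a.
Inner hash: sum = 210+140+28+222+196+87+253+4+26 = 1166; mod 256 = 142 → 8e.
Outer input = (K'⊕opad) ∥ inner = b8 e6 76 b4 ∥ 8e.
Outer hash (tag): sum = 184+230+118+180+142 = 854; mod 256 = 86 → 56.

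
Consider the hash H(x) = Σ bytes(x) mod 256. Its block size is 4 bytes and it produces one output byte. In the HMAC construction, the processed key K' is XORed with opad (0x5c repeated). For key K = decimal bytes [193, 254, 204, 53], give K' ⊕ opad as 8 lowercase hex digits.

Key decimal bytes [193, 254, 204, 53] = c1 fe cc 35 is exactly B = 4 bytes: K' = c1 fe cc 35.
XOR each byte with 0x5c: c1⊕5c=9d, fe⊕5c=a2, cc⊕5c=90, 35⊕5c=69.

9da29069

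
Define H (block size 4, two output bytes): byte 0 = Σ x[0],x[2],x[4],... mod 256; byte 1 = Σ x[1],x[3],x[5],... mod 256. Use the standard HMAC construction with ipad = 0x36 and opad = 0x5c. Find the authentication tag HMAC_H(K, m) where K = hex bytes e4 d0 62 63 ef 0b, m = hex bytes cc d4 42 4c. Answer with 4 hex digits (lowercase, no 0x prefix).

Key hex bytes e4 d0 62 63 ef 0b is 6 bytes > B = 4, so hash it first: H(key) = 35 3e, then zero-pad to 4 bytes: K' = 35 3e 00 00.
K' ⊕ ipad = 03 08 36 36.  K' ⊕ opad = 69 62 5c 5c.
Inner input = (K'⊕ipad) ∥ m = 03 08 36 36 ∥ cc d4 42 4c.
Inner hash: even-index sum = 327 mod 256 = 71; odd-index sum = 350 mod 256 = 94 → 47 5e.
Outer input = (K'⊕opad) ∥ inner = 69 62 5c 5c ∥ 47 5e.
Outer hash (tag): even-index sum = 268 mod 256 = 12; odd-index sum = 284 mod 256 = 28 → 0c 1c.

0c1c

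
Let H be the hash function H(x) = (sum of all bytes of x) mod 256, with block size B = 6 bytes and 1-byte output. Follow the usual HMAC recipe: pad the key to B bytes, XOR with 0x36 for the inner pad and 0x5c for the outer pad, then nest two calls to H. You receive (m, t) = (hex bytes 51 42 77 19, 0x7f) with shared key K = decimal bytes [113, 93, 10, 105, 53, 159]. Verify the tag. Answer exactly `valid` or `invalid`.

invalid

Key decimal bytes [113, 93, 10, 105, 53, 159] = 71 5d 0a 69 35 9f is exactly B = 6 bytes: K' = 71 5d 0a 69 35 9f.
K' ⊕ ipad = 47 6b 3c 5f 03 a9; K' ⊕ opad = 2d 01 56 35 69 c3.
Inner hash: sum = 71+107+60+95+3+169+81+66+119+25 = 796; mod 256 = 28 → 1c.
Outer hash (recomputed tag): sum = 45+1+86+53+105+195+28 = 513; mod 256 = 1 → 01.
Recomputed tag = 01; claimed = 7f → mismatch.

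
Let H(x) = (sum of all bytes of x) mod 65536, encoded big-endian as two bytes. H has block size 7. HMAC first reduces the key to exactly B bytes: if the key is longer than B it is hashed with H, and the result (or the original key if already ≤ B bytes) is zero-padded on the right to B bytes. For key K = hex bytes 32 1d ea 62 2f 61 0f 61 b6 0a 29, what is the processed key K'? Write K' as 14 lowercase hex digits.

|K| = 11 > B = 7, so first hash the key.
H(K): sum = 50+29+234+98+47+97+15+97+182+10+41 = 900 → 03 84.
Zero-pad H(K) = 03 84 to 7 bytes: K' = 03 84 00 00 00 00 00.

03840000000000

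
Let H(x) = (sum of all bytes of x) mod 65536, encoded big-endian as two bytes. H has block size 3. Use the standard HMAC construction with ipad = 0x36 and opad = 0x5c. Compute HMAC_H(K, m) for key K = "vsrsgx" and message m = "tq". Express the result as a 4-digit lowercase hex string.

0296

Key "vsrsgx" = 76 73 72 73 67 78 is 6 bytes > B = 3, so hash it first: H(key) = 02 ad, then zero-pad to 3 bytes: K' = 02 ad 00.
K' ⊕ ipad = 34 9b 36.  K' ⊕ opad = 5e f1 5c.
Inner input = (K'⊕ipad) ∥ m = 34 9b 36 ∥ 74 71.
Inner hash: sum = 52+155+54+116+113 = 490 → 01 ea.
Outer input = (K'⊕opad) ∥ inner = 5e f1 5c ∥ 01 ea.
Outer hash (tag): sum = 94+241+92+1+234 = 662 → 02 96.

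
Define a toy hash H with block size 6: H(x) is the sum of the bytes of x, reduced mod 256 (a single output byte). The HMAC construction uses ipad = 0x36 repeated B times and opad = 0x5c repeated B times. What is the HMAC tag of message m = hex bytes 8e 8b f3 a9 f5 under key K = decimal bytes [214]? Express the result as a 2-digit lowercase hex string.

ee

Key decimal bytes [214] = d6 is 1 byte ≤ B = 6; zero-pad to 6 bytes: K' = d6 00 00 00 00 00.
K' ⊕ ipad = e0 36 36 36 36 36.  K' ⊕ opad = 8a 5c 5c 5c 5c 5c.
Inner input = (K'⊕ipad) ∥ m = e0 36 36 36 36 36 ∥ 8e 8b f3 a9 f5.
Inner hash: sum = 224+54+54+54+54+54+142+139+243+169+245 = 1432; mod 256 = 152 → 98.
Outer input = (K'⊕opad) ∥ inner = 8a 5c 5c 5c 5c 5c ∥ 98.
Outer hash (tag): sum = 138+92+92+92+92+92+152 = 750; mod 256 = 238 → ee.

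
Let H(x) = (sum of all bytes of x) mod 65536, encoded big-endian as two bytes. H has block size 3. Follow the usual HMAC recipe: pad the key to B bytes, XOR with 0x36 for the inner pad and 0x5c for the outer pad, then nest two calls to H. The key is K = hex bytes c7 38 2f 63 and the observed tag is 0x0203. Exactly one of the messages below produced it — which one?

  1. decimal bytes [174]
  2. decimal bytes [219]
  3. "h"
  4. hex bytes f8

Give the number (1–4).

3

Key hex bytes c7 38 2f 63 is 4 bytes > B = 3, so hash it first: H(key) = 01 91, then zero-pad to 3 bytes: K' = 01 91 00.
K' ⊕ ipad = 37 a7 36; K' ⊕ opad = 5d cd 5c.
m1: inner = H(37 a7 36 ae) = 01 c2; tag = H(5d cd 5c 01 c2) = 0249
m2: inner = H(37 a7 36 db) = 01 ef; tag = H(5d cd 5c 01 ef) = 0276
m3: inner = H(37 a7 36 68) = 01 7c; tag = H(5d cd 5c 01 7c) = 0203 ← matches
m4: inner = H(37 a7 36 f8) = 02 0c; tag = H(5d cd 5c 02 0c) = 0194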